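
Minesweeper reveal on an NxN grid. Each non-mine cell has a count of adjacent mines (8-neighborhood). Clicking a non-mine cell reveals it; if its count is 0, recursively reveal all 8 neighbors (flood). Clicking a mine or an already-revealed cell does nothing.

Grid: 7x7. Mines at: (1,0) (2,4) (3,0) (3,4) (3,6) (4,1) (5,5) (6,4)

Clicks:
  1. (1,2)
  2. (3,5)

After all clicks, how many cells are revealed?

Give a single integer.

Answer: 21

Derivation:
Click 1 (1,2) count=0: revealed 20 new [(0,1) (0,2) (0,3) (0,4) (0,5) (0,6) (1,1) (1,2) (1,3) (1,4) (1,5) (1,6) (2,1) (2,2) (2,3) (2,5) (2,6) (3,1) (3,2) (3,3)] -> total=20
Click 2 (3,5) count=3: revealed 1 new [(3,5)] -> total=21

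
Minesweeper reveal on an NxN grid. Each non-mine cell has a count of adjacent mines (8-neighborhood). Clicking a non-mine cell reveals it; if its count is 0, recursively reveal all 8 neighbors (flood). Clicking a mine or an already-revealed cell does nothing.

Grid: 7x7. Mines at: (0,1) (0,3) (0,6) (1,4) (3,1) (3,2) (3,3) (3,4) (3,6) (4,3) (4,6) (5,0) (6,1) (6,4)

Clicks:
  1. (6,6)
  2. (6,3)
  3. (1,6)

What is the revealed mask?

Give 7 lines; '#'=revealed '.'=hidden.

Click 1 (6,6) count=0: revealed 4 new [(5,5) (5,6) (6,5) (6,6)] -> total=4
Click 2 (6,3) count=1: revealed 1 new [(6,3)] -> total=5
Click 3 (1,6) count=1: revealed 1 new [(1,6)] -> total=6

Answer: .......
......#
.......
.......
.......
.....##
...#.##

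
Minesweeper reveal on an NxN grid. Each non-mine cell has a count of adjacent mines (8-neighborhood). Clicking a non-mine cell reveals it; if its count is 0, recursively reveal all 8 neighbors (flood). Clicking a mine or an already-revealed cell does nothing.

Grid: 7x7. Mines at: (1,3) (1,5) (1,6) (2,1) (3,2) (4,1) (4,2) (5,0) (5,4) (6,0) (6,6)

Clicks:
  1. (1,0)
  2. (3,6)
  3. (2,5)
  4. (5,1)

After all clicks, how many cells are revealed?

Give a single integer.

Click 1 (1,0) count=1: revealed 1 new [(1,0)] -> total=1
Click 2 (3,6) count=0: revealed 14 new [(2,3) (2,4) (2,5) (2,6) (3,3) (3,4) (3,5) (3,6) (4,3) (4,4) (4,5) (4,6) (5,5) (5,6)] -> total=15
Click 3 (2,5) count=2: revealed 0 new [(none)] -> total=15
Click 4 (5,1) count=4: revealed 1 new [(5,1)] -> total=16

Answer: 16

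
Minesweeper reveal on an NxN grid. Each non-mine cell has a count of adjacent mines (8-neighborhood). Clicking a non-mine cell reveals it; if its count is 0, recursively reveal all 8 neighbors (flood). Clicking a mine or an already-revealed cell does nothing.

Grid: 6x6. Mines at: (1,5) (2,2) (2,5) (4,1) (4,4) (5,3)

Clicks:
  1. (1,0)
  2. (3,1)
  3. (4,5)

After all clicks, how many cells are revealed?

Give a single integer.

Click 1 (1,0) count=0: revealed 14 new [(0,0) (0,1) (0,2) (0,3) (0,4) (1,0) (1,1) (1,2) (1,3) (1,4) (2,0) (2,1) (3,0) (3,1)] -> total=14
Click 2 (3,1) count=2: revealed 0 new [(none)] -> total=14
Click 3 (4,5) count=1: revealed 1 new [(4,5)] -> total=15

Answer: 15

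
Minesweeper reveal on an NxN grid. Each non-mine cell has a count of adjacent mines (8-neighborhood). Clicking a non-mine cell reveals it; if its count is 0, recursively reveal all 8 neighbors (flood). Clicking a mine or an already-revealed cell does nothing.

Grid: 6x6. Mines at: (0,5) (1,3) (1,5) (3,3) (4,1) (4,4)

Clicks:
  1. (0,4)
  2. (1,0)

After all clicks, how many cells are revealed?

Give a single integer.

Click 1 (0,4) count=3: revealed 1 new [(0,4)] -> total=1
Click 2 (1,0) count=0: revealed 12 new [(0,0) (0,1) (0,2) (1,0) (1,1) (1,2) (2,0) (2,1) (2,2) (3,0) (3,1) (3,2)] -> total=13

Answer: 13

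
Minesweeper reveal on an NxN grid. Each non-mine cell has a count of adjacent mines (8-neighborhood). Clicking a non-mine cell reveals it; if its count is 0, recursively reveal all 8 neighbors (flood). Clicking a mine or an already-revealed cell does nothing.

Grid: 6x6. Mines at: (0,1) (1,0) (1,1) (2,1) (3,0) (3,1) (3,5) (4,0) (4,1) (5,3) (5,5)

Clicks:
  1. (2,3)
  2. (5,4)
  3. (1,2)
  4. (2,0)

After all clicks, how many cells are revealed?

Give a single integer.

Answer: 20

Derivation:
Click 1 (2,3) count=0: revealed 18 new [(0,2) (0,3) (0,4) (0,5) (1,2) (1,3) (1,4) (1,5) (2,2) (2,3) (2,4) (2,5) (3,2) (3,3) (3,4) (4,2) (4,3) (4,4)] -> total=18
Click 2 (5,4) count=2: revealed 1 new [(5,4)] -> total=19
Click 3 (1,2) count=3: revealed 0 new [(none)] -> total=19
Click 4 (2,0) count=5: revealed 1 new [(2,0)] -> total=20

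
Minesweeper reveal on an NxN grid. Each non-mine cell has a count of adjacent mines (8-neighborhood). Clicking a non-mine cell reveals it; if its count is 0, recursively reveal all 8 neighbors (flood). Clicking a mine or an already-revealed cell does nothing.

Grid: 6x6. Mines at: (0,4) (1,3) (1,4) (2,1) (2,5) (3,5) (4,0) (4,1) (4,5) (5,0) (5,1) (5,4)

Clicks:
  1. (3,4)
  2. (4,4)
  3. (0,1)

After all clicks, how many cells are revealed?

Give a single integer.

Answer: 8

Derivation:
Click 1 (3,4) count=3: revealed 1 new [(3,4)] -> total=1
Click 2 (4,4) count=3: revealed 1 new [(4,4)] -> total=2
Click 3 (0,1) count=0: revealed 6 new [(0,0) (0,1) (0,2) (1,0) (1,1) (1,2)] -> total=8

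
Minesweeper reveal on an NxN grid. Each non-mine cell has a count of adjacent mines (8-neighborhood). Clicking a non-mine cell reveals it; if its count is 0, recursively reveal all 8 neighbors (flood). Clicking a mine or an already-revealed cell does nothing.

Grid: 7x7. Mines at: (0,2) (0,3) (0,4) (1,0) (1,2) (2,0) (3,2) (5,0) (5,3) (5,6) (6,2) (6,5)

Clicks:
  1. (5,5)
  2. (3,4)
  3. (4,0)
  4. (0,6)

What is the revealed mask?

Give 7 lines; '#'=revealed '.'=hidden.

Answer: .....##
...####
...####
...####
#..####
.....#.
.......

Derivation:
Click 1 (5,5) count=2: revealed 1 new [(5,5)] -> total=1
Click 2 (3,4) count=0: revealed 18 new [(0,5) (0,6) (1,3) (1,4) (1,5) (1,6) (2,3) (2,4) (2,5) (2,6) (3,3) (3,4) (3,5) (3,6) (4,3) (4,4) (4,5) (4,6)] -> total=19
Click 3 (4,0) count=1: revealed 1 new [(4,0)] -> total=20
Click 4 (0,6) count=0: revealed 0 new [(none)] -> total=20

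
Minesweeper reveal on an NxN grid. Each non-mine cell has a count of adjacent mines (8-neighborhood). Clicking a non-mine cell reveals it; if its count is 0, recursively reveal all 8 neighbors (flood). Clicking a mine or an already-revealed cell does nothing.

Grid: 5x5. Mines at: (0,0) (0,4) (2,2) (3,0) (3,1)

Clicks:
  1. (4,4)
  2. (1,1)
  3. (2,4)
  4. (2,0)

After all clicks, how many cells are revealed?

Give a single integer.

Answer: 12

Derivation:
Click 1 (4,4) count=0: revealed 10 new [(1,3) (1,4) (2,3) (2,4) (3,2) (3,3) (3,4) (4,2) (4,3) (4,4)] -> total=10
Click 2 (1,1) count=2: revealed 1 new [(1,1)] -> total=11
Click 3 (2,4) count=0: revealed 0 new [(none)] -> total=11
Click 4 (2,0) count=2: revealed 1 new [(2,0)] -> total=12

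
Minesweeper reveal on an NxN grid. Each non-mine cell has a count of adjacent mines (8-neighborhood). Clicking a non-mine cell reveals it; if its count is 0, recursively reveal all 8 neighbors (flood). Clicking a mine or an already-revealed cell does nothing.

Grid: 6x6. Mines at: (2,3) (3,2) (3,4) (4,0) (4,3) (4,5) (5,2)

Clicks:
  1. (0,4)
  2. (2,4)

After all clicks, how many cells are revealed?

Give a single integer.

Answer: 19

Derivation:
Click 1 (0,4) count=0: revealed 19 new [(0,0) (0,1) (0,2) (0,3) (0,4) (0,5) (1,0) (1,1) (1,2) (1,3) (1,4) (1,5) (2,0) (2,1) (2,2) (2,4) (2,5) (3,0) (3,1)] -> total=19
Click 2 (2,4) count=2: revealed 0 new [(none)] -> total=19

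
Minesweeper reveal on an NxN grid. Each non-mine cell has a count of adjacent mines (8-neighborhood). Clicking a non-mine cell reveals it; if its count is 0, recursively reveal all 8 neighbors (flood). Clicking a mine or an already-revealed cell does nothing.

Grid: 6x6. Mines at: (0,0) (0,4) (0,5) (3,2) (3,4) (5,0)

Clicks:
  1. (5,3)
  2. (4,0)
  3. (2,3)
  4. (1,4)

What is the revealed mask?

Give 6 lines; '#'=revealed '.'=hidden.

Click 1 (5,3) count=0: revealed 10 new [(4,1) (4,2) (4,3) (4,4) (4,5) (5,1) (5,2) (5,3) (5,4) (5,5)] -> total=10
Click 2 (4,0) count=1: revealed 1 new [(4,0)] -> total=11
Click 3 (2,3) count=2: revealed 1 new [(2,3)] -> total=12
Click 4 (1,4) count=2: revealed 1 new [(1,4)] -> total=13

Answer: ......
....#.
...#..
......
######
.#####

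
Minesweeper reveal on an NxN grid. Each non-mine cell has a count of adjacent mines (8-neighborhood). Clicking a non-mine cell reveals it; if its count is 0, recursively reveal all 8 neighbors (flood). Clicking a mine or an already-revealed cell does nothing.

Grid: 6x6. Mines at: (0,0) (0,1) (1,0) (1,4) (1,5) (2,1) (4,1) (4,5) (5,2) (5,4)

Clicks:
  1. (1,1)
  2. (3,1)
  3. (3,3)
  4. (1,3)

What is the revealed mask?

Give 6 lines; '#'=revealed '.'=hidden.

Answer: ......
.#.#..
..###.
.####.
..###.
......

Derivation:
Click 1 (1,1) count=4: revealed 1 new [(1,1)] -> total=1
Click 2 (3,1) count=2: revealed 1 new [(3,1)] -> total=2
Click 3 (3,3) count=0: revealed 9 new [(2,2) (2,3) (2,4) (3,2) (3,3) (3,4) (4,2) (4,3) (4,4)] -> total=11
Click 4 (1,3) count=1: revealed 1 new [(1,3)] -> total=12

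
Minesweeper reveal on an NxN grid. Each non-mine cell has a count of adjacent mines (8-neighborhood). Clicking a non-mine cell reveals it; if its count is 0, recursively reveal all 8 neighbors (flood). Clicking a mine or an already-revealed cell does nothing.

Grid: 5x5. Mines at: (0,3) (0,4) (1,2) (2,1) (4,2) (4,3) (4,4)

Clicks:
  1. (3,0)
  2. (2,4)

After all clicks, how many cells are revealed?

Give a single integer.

Click 1 (3,0) count=1: revealed 1 new [(3,0)] -> total=1
Click 2 (2,4) count=0: revealed 6 new [(1,3) (1,4) (2,3) (2,4) (3,3) (3,4)] -> total=7

Answer: 7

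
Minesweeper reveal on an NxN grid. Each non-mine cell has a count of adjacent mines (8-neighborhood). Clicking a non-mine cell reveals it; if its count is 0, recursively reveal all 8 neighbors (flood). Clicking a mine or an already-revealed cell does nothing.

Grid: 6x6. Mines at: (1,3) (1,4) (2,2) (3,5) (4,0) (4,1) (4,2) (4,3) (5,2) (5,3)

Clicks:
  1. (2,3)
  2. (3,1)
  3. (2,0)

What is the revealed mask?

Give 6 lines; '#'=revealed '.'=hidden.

Click 1 (2,3) count=3: revealed 1 new [(2,3)] -> total=1
Click 2 (3,1) count=4: revealed 1 new [(3,1)] -> total=2
Click 3 (2,0) count=0: revealed 9 new [(0,0) (0,1) (0,2) (1,0) (1,1) (1,2) (2,0) (2,1) (3,0)] -> total=11

Answer: ###...
###...
##.#..
##....
......
......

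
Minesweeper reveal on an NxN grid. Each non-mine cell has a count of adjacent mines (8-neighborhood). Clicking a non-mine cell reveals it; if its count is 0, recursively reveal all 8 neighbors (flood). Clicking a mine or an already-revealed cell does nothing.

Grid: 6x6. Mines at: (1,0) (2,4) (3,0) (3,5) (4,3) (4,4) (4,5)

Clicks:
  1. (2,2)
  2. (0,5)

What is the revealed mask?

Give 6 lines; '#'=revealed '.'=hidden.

Answer: .#####
.#####
.###..
.###..
......
......

Derivation:
Click 1 (2,2) count=0: revealed 16 new [(0,1) (0,2) (0,3) (0,4) (0,5) (1,1) (1,2) (1,3) (1,4) (1,5) (2,1) (2,2) (2,3) (3,1) (3,2) (3,3)] -> total=16
Click 2 (0,5) count=0: revealed 0 new [(none)] -> total=16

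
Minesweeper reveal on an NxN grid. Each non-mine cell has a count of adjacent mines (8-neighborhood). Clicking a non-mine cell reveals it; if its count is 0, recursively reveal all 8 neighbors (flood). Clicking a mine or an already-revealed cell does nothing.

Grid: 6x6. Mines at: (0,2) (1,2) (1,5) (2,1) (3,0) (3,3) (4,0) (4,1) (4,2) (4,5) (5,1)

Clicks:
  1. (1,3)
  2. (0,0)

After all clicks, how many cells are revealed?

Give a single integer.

Answer: 5

Derivation:
Click 1 (1,3) count=2: revealed 1 new [(1,3)] -> total=1
Click 2 (0,0) count=0: revealed 4 new [(0,0) (0,1) (1,0) (1,1)] -> total=5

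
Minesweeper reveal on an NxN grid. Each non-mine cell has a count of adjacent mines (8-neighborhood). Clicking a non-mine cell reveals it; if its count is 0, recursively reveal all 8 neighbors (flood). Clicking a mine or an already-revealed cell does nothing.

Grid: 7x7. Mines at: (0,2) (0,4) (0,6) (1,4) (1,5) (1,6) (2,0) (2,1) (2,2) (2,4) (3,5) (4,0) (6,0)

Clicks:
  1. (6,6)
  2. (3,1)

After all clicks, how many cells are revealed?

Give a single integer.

Click 1 (6,6) count=0: revealed 22 new [(3,1) (3,2) (3,3) (3,4) (4,1) (4,2) (4,3) (4,4) (4,5) (4,6) (5,1) (5,2) (5,3) (5,4) (5,5) (5,6) (6,1) (6,2) (6,3) (6,4) (6,5) (6,6)] -> total=22
Click 2 (3,1) count=4: revealed 0 new [(none)] -> total=22

Answer: 22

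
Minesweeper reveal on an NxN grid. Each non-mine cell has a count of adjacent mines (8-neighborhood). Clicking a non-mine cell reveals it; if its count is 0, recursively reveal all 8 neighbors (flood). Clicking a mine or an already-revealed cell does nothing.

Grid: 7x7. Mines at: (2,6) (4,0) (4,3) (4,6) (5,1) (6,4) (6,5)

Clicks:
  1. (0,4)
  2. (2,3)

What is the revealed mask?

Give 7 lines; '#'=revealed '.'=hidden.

Answer: #######
#######
######.
######.
.......
.......
.......

Derivation:
Click 1 (0,4) count=0: revealed 26 new [(0,0) (0,1) (0,2) (0,3) (0,4) (0,5) (0,6) (1,0) (1,1) (1,2) (1,3) (1,4) (1,5) (1,6) (2,0) (2,1) (2,2) (2,3) (2,4) (2,5) (3,0) (3,1) (3,2) (3,3) (3,4) (3,5)] -> total=26
Click 2 (2,3) count=0: revealed 0 new [(none)] -> total=26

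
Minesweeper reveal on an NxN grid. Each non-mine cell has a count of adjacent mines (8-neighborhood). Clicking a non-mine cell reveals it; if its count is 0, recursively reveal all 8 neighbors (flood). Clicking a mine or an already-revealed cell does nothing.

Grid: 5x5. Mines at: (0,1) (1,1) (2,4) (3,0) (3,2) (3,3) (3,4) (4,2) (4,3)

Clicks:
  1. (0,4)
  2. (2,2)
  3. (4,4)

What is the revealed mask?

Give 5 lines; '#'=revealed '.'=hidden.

Answer: ..###
..###
..#..
.....
....#

Derivation:
Click 1 (0,4) count=0: revealed 6 new [(0,2) (0,3) (0,4) (1,2) (1,3) (1,4)] -> total=6
Click 2 (2,2) count=3: revealed 1 new [(2,2)] -> total=7
Click 3 (4,4) count=3: revealed 1 new [(4,4)] -> total=8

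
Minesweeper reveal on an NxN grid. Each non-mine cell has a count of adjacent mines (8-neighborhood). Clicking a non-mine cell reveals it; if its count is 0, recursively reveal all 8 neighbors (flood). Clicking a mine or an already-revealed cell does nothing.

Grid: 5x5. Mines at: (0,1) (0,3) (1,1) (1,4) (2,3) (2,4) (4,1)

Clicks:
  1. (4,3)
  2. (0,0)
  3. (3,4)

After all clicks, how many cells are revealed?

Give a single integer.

Click 1 (4,3) count=0: revealed 6 new [(3,2) (3,3) (3,4) (4,2) (4,3) (4,4)] -> total=6
Click 2 (0,0) count=2: revealed 1 new [(0,0)] -> total=7
Click 3 (3,4) count=2: revealed 0 new [(none)] -> total=7

Answer: 7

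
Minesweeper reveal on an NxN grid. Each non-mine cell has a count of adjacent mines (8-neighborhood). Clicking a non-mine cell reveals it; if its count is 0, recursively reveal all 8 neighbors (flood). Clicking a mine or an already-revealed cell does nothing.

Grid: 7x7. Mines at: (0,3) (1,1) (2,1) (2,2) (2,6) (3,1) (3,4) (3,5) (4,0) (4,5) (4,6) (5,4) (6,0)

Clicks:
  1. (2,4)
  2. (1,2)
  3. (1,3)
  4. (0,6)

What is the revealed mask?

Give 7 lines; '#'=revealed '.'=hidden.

Click 1 (2,4) count=2: revealed 1 new [(2,4)] -> total=1
Click 2 (1,2) count=4: revealed 1 new [(1,2)] -> total=2
Click 3 (1,3) count=2: revealed 1 new [(1,3)] -> total=3
Click 4 (0,6) count=0: revealed 6 new [(0,4) (0,5) (0,6) (1,4) (1,5) (1,6)] -> total=9

Answer: ....###
..#####
....#..
.......
.......
.......
.......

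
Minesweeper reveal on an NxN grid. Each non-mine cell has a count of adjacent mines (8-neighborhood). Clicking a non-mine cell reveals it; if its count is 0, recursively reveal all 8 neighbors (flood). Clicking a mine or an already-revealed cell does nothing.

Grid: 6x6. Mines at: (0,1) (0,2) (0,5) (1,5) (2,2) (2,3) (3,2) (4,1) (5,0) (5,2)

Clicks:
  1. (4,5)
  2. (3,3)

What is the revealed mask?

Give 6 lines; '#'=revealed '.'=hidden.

Click 1 (4,5) count=0: revealed 11 new [(2,4) (2,5) (3,3) (3,4) (3,5) (4,3) (4,4) (4,5) (5,3) (5,4) (5,5)] -> total=11
Click 2 (3,3) count=3: revealed 0 new [(none)] -> total=11

Answer: ......
......
....##
...###
...###
...###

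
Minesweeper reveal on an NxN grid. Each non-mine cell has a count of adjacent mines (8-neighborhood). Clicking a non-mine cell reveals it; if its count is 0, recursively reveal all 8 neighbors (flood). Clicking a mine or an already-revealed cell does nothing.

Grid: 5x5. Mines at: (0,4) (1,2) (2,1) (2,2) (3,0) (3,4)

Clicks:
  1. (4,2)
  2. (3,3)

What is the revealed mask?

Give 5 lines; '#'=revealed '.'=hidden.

Answer: .....
.....
.....
.###.
.###.

Derivation:
Click 1 (4,2) count=0: revealed 6 new [(3,1) (3,2) (3,3) (4,1) (4,2) (4,3)] -> total=6
Click 2 (3,3) count=2: revealed 0 new [(none)] -> total=6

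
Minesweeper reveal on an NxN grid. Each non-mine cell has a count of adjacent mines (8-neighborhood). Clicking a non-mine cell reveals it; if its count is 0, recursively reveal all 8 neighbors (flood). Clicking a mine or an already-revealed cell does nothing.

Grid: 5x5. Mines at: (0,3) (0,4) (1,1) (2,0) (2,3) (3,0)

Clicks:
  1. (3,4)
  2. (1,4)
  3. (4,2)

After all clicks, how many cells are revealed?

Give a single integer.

Answer: 9

Derivation:
Click 1 (3,4) count=1: revealed 1 new [(3,4)] -> total=1
Click 2 (1,4) count=3: revealed 1 new [(1,4)] -> total=2
Click 3 (4,2) count=0: revealed 7 new [(3,1) (3,2) (3,3) (4,1) (4,2) (4,3) (4,4)] -> total=9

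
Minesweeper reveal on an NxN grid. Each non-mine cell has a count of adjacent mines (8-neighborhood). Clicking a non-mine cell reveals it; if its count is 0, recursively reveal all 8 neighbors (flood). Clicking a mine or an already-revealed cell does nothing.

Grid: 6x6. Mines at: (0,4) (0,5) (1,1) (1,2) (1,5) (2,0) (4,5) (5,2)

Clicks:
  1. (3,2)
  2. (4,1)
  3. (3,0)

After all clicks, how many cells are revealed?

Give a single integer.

Click 1 (3,2) count=0: revealed 12 new [(2,1) (2,2) (2,3) (2,4) (3,1) (3,2) (3,3) (3,4) (4,1) (4,2) (4,3) (4,4)] -> total=12
Click 2 (4,1) count=1: revealed 0 new [(none)] -> total=12
Click 3 (3,0) count=1: revealed 1 new [(3,0)] -> total=13

Answer: 13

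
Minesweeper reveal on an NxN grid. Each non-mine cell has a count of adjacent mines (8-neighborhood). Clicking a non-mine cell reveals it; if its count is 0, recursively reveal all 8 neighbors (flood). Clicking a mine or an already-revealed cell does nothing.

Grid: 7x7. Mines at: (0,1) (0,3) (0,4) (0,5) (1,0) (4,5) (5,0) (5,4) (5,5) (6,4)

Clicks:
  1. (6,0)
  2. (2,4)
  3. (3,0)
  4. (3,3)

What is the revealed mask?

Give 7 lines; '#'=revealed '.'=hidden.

Answer: .......
.######
#######
#######
#####..
.###...
####...

Derivation:
Click 1 (6,0) count=1: revealed 1 new [(6,0)] -> total=1
Click 2 (2,4) count=0: revealed 31 new [(1,1) (1,2) (1,3) (1,4) (1,5) (1,6) (2,0) (2,1) (2,2) (2,3) (2,4) (2,5) (2,6) (3,0) (3,1) (3,2) (3,3) (3,4) (3,5) (3,6) (4,0) (4,1) (4,2) (4,3) (4,4) (5,1) (5,2) (5,3) (6,1) (6,2) (6,3)] -> total=32
Click 3 (3,0) count=0: revealed 0 new [(none)] -> total=32
Click 4 (3,3) count=0: revealed 0 new [(none)] -> total=32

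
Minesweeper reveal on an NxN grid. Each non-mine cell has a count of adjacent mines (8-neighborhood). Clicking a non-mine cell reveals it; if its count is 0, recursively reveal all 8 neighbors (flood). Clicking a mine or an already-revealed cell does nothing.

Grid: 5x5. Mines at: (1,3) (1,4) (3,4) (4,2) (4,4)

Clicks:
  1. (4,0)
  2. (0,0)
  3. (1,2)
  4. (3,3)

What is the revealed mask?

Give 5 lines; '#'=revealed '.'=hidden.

Click 1 (4,0) count=0: revealed 14 new [(0,0) (0,1) (0,2) (1,0) (1,1) (1,2) (2,0) (2,1) (2,2) (3,0) (3,1) (3,2) (4,0) (4,1)] -> total=14
Click 2 (0,0) count=0: revealed 0 new [(none)] -> total=14
Click 3 (1,2) count=1: revealed 0 new [(none)] -> total=14
Click 4 (3,3) count=3: revealed 1 new [(3,3)] -> total=15

Answer: ###..
###..
###..
####.
##...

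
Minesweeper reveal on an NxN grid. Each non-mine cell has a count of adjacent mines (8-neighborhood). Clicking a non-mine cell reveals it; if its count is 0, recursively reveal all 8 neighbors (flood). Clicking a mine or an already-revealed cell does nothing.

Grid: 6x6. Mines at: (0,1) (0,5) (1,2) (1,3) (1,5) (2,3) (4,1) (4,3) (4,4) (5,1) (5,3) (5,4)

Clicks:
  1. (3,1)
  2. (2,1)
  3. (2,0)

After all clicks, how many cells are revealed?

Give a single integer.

Click 1 (3,1) count=1: revealed 1 new [(3,1)] -> total=1
Click 2 (2,1) count=1: revealed 1 new [(2,1)] -> total=2
Click 3 (2,0) count=0: revealed 4 new [(1,0) (1,1) (2,0) (3,0)] -> total=6

Answer: 6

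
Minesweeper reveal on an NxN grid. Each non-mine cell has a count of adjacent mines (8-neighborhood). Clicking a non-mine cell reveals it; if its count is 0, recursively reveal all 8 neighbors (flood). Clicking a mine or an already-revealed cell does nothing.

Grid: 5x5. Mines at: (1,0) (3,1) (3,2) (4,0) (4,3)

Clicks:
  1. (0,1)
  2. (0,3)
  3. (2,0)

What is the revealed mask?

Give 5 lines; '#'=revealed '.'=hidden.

Answer: .####
.####
#####
...##
.....

Derivation:
Click 1 (0,1) count=1: revealed 1 new [(0,1)] -> total=1
Click 2 (0,3) count=0: revealed 13 new [(0,2) (0,3) (0,4) (1,1) (1,2) (1,3) (1,4) (2,1) (2,2) (2,3) (2,4) (3,3) (3,4)] -> total=14
Click 3 (2,0) count=2: revealed 1 new [(2,0)] -> total=15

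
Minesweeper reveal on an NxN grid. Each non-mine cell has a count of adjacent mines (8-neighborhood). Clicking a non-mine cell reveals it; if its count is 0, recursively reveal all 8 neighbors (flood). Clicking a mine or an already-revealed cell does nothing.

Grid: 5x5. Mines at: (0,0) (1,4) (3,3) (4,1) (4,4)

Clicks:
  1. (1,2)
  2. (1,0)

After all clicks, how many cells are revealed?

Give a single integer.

Click 1 (1,2) count=0: revealed 14 new [(0,1) (0,2) (0,3) (1,0) (1,1) (1,2) (1,3) (2,0) (2,1) (2,2) (2,3) (3,0) (3,1) (3,2)] -> total=14
Click 2 (1,0) count=1: revealed 0 new [(none)] -> total=14

Answer: 14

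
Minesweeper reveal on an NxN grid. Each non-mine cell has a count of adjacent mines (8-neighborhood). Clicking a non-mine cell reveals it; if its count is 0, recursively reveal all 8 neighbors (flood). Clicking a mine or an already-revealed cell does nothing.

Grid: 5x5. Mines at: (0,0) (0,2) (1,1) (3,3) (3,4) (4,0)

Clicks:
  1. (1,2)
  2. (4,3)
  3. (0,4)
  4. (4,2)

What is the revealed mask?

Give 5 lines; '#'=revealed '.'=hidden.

Answer: ...##
..###
...##
.....
..##.

Derivation:
Click 1 (1,2) count=2: revealed 1 new [(1,2)] -> total=1
Click 2 (4,3) count=2: revealed 1 new [(4,3)] -> total=2
Click 3 (0,4) count=0: revealed 6 new [(0,3) (0,4) (1,3) (1,4) (2,3) (2,4)] -> total=8
Click 4 (4,2) count=1: revealed 1 new [(4,2)] -> total=9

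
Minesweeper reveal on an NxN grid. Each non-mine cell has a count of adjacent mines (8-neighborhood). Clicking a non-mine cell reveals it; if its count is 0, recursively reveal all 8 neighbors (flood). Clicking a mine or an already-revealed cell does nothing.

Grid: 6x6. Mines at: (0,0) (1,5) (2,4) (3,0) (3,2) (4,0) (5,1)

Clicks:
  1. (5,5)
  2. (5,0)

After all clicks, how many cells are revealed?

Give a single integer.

Answer: 12

Derivation:
Click 1 (5,5) count=0: revealed 11 new [(3,3) (3,4) (3,5) (4,2) (4,3) (4,4) (4,5) (5,2) (5,3) (5,4) (5,5)] -> total=11
Click 2 (5,0) count=2: revealed 1 new [(5,0)] -> total=12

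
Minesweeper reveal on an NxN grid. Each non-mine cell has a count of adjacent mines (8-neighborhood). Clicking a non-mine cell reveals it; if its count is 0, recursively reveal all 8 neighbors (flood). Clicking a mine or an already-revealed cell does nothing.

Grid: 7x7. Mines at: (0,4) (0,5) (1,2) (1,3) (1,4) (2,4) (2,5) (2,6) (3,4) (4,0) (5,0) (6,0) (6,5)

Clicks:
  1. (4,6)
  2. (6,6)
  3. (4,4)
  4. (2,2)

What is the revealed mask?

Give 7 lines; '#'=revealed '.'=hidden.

Click 1 (4,6) count=0: revealed 6 new [(3,5) (3,6) (4,5) (4,6) (5,5) (5,6)] -> total=6
Click 2 (6,6) count=1: revealed 1 new [(6,6)] -> total=7
Click 3 (4,4) count=1: revealed 1 new [(4,4)] -> total=8
Click 4 (2,2) count=2: revealed 1 new [(2,2)] -> total=9

Answer: .......
.......
..#....
.....##
....###
.....##
......#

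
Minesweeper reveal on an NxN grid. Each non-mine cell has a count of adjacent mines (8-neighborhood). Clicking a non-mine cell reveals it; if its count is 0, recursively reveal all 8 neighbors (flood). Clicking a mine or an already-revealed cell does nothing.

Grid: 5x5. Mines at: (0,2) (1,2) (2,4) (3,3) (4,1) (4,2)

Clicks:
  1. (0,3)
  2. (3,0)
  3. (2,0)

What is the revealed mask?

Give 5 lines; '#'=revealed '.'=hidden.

Answer: ##.#.
##...
##...
##...
.....

Derivation:
Click 1 (0,3) count=2: revealed 1 new [(0,3)] -> total=1
Click 2 (3,0) count=1: revealed 1 new [(3,0)] -> total=2
Click 3 (2,0) count=0: revealed 7 new [(0,0) (0,1) (1,0) (1,1) (2,0) (2,1) (3,1)] -> total=9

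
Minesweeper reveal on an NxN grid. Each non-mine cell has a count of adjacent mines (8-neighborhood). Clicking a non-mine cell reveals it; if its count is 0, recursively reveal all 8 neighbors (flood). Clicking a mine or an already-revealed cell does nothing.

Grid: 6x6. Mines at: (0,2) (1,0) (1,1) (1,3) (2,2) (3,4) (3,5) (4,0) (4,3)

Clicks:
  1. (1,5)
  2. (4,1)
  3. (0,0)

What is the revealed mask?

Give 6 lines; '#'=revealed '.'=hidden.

Answer: #...##
....##
....##
......
.#....
......

Derivation:
Click 1 (1,5) count=0: revealed 6 new [(0,4) (0,5) (1,4) (1,5) (2,4) (2,5)] -> total=6
Click 2 (4,1) count=1: revealed 1 new [(4,1)] -> total=7
Click 3 (0,0) count=2: revealed 1 new [(0,0)] -> total=8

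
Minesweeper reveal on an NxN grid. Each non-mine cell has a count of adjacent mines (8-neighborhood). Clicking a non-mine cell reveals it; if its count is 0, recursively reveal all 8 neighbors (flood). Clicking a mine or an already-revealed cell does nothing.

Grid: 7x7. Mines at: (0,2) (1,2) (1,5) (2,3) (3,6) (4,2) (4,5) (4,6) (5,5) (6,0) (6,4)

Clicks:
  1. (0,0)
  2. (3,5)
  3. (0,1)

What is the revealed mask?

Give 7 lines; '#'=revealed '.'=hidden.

Click 1 (0,0) count=0: revealed 12 new [(0,0) (0,1) (1,0) (1,1) (2,0) (2,1) (3,0) (3,1) (4,0) (4,1) (5,0) (5,1)] -> total=12
Click 2 (3,5) count=3: revealed 1 new [(3,5)] -> total=13
Click 3 (0,1) count=2: revealed 0 new [(none)] -> total=13

Answer: ##.....
##.....
##.....
##...#.
##.....
##.....
.......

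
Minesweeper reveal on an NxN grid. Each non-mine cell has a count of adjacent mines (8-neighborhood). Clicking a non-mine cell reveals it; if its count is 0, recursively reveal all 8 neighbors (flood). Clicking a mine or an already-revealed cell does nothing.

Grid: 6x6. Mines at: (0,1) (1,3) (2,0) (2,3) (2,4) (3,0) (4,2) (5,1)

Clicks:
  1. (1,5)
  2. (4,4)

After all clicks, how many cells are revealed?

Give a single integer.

Answer: 10

Derivation:
Click 1 (1,5) count=1: revealed 1 new [(1,5)] -> total=1
Click 2 (4,4) count=0: revealed 9 new [(3,3) (3,4) (3,5) (4,3) (4,4) (4,5) (5,3) (5,4) (5,5)] -> total=10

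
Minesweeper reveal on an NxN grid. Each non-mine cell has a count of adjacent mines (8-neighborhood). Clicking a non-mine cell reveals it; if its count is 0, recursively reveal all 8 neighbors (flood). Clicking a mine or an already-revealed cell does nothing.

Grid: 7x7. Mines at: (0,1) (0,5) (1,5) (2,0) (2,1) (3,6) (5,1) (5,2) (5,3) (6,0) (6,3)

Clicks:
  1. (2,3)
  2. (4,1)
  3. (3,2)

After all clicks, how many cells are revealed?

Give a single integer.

Answer: 19

Derivation:
Click 1 (2,3) count=0: revealed 18 new [(0,2) (0,3) (0,4) (1,2) (1,3) (1,4) (2,2) (2,3) (2,4) (2,5) (3,2) (3,3) (3,4) (3,5) (4,2) (4,3) (4,4) (4,5)] -> total=18
Click 2 (4,1) count=2: revealed 1 new [(4,1)] -> total=19
Click 3 (3,2) count=1: revealed 0 new [(none)] -> total=19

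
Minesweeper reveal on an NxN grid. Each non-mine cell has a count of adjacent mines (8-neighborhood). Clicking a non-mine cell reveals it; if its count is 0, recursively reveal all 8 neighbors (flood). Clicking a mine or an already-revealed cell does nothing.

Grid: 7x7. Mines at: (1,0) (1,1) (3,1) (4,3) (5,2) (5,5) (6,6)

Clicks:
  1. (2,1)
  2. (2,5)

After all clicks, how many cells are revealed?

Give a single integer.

Click 1 (2,1) count=3: revealed 1 new [(2,1)] -> total=1
Click 2 (2,5) count=0: revealed 23 new [(0,2) (0,3) (0,4) (0,5) (0,6) (1,2) (1,3) (1,4) (1,5) (1,6) (2,2) (2,3) (2,4) (2,5) (2,6) (3,2) (3,3) (3,4) (3,5) (3,6) (4,4) (4,5) (4,6)] -> total=24

Answer: 24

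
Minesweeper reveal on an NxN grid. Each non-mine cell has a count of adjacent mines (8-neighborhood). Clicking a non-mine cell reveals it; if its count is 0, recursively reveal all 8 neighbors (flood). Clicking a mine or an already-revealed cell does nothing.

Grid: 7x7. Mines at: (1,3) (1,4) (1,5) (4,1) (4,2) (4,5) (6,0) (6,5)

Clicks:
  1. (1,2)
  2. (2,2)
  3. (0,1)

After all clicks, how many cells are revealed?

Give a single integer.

Click 1 (1,2) count=1: revealed 1 new [(1,2)] -> total=1
Click 2 (2,2) count=1: revealed 1 new [(2,2)] -> total=2
Click 3 (0,1) count=0: revealed 10 new [(0,0) (0,1) (0,2) (1,0) (1,1) (2,0) (2,1) (3,0) (3,1) (3,2)] -> total=12

Answer: 12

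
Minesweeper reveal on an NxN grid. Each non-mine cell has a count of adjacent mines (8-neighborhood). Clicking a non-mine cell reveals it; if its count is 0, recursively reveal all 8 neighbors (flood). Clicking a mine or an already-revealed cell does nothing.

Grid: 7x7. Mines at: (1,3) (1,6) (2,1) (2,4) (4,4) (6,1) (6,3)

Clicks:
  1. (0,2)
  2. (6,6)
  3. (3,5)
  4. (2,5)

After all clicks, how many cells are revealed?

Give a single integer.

Click 1 (0,2) count=1: revealed 1 new [(0,2)] -> total=1
Click 2 (6,6) count=0: revealed 12 new [(2,5) (2,6) (3,5) (3,6) (4,5) (4,6) (5,4) (5,5) (5,6) (6,4) (6,5) (6,6)] -> total=13
Click 3 (3,5) count=2: revealed 0 new [(none)] -> total=13
Click 4 (2,5) count=2: revealed 0 new [(none)] -> total=13

Answer: 13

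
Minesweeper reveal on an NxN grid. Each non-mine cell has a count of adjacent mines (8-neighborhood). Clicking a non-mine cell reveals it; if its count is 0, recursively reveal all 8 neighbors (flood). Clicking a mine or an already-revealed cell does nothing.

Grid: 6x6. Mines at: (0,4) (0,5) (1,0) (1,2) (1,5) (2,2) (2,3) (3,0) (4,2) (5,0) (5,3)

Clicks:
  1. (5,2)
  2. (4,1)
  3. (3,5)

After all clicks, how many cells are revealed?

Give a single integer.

Click 1 (5,2) count=2: revealed 1 new [(5,2)] -> total=1
Click 2 (4,1) count=3: revealed 1 new [(4,1)] -> total=2
Click 3 (3,5) count=0: revealed 8 new [(2,4) (2,5) (3,4) (3,5) (4,4) (4,5) (5,4) (5,5)] -> total=10

Answer: 10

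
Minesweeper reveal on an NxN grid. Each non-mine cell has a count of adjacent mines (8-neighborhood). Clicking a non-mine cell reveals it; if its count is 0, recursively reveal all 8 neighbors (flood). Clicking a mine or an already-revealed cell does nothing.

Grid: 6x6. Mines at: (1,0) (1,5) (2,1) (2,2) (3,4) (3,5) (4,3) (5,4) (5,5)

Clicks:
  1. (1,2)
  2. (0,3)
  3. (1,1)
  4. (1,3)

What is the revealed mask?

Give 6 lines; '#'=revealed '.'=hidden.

Answer: .####.
.####.
......
......
......
......

Derivation:
Click 1 (1,2) count=2: revealed 1 new [(1,2)] -> total=1
Click 2 (0,3) count=0: revealed 7 new [(0,1) (0,2) (0,3) (0,4) (1,1) (1,3) (1,4)] -> total=8
Click 3 (1,1) count=3: revealed 0 new [(none)] -> total=8
Click 4 (1,3) count=1: revealed 0 new [(none)] -> total=8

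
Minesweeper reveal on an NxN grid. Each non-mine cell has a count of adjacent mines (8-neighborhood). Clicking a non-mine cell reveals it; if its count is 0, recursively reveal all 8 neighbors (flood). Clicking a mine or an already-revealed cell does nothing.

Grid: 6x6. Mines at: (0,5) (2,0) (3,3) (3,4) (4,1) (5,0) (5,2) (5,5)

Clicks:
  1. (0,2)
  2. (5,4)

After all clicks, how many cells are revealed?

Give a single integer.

Click 1 (0,2) count=0: revealed 14 new [(0,0) (0,1) (0,2) (0,3) (0,4) (1,0) (1,1) (1,2) (1,3) (1,4) (2,1) (2,2) (2,3) (2,4)] -> total=14
Click 2 (5,4) count=1: revealed 1 new [(5,4)] -> total=15

Answer: 15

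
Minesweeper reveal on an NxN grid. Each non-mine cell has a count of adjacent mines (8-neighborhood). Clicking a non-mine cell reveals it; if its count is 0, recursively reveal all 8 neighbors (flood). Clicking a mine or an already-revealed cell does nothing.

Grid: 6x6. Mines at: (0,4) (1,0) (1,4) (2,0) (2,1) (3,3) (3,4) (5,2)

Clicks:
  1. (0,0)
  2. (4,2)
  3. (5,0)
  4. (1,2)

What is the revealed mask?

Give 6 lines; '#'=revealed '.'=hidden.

Click 1 (0,0) count=1: revealed 1 new [(0,0)] -> total=1
Click 2 (4,2) count=2: revealed 1 new [(4,2)] -> total=2
Click 3 (5,0) count=0: revealed 6 new [(3,0) (3,1) (4,0) (4,1) (5,0) (5,1)] -> total=8
Click 4 (1,2) count=1: revealed 1 new [(1,2)] -> total=9

Answer: #.....
..#...
......
##....
###...
##....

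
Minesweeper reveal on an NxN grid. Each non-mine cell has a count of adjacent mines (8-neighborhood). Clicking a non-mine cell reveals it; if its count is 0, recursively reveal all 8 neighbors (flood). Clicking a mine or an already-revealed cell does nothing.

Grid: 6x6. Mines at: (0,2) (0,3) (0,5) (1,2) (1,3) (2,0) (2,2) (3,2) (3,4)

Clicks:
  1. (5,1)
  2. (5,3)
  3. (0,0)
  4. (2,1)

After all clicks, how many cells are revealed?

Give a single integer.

Click 1 (5,1) count=0: revealed 14 new [(3,0) (3,1) (4,0) (4,1) (4,2) (4,3) (4,4) (4,5) (5,0) (5,1) (5,2) (5,3) (5,4) (5,5)] -> total=14
Click 2 (5,3) count=0: revealed 0 new [(none)] -> total=14
Click 3 (0,0) count=0: revealed 4 new [(0,0) (0,1) (1,0) (1,1)] -> total=18
Click 4 (2,1) count=4: revealed 1 new [(2,1)] -> total=19

Answer: 19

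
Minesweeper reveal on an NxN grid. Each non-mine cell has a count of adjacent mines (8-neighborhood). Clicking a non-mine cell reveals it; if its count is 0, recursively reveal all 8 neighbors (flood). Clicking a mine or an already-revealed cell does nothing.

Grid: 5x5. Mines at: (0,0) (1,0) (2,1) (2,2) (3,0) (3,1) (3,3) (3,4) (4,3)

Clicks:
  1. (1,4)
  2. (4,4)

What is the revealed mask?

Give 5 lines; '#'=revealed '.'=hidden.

Click 1 (1,4) count=0: revealed 10 new [(0,1) (0,2) (0,3) (0,4) (1,1) (1,2) (1,3) (1,4) (2,3) (2,4)] -> total=10
Click 2 (4,4) count=3: revealed 1 new [(4,4)] -> total=11

Answer: .####
.####
...##
.....
....#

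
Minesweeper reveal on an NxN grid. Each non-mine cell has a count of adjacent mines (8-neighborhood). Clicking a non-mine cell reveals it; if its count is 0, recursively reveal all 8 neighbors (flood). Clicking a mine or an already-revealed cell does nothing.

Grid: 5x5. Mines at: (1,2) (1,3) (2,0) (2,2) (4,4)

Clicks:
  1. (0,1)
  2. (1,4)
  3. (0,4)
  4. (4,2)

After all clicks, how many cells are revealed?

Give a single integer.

Answer: 11

Derivation:
Click 1 (0,1) count=1: revealed 1 new [(0,1)] -> total=1
Click 2 (1,4) count=1: revealed 1 new [(1,4)] -> total=2
Click 3 (0,4) count=1: revealed 1 new [(0,4)] -> total=3
Click 4 (4,2) count=0: revealed 8 new [(3,0) (3,1) (3,2) (3,3) (4,0) (4,1) (4,2) (4,3)] -> total=11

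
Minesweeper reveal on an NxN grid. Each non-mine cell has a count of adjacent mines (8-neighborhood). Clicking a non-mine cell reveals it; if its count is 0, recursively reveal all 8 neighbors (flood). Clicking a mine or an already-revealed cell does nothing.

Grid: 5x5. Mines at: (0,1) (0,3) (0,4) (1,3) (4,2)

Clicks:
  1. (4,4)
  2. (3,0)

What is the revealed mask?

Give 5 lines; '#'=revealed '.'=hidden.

Answer: .....
###..
#####
#####
##.##

Derivation:
Click 1 (4,4) count=0: revealed 6 new [(2,3) (2,4) (3,3) (3,4) (4,3) (4,4)] -> total=6
Click 2 (3,0) count=0: revealed 11 new [(1,0) (1,1) (1,2) (2,0) (2,1) (2,2) (3,0) (3,1) (3,2) (4,0) (4,1)] -> total=17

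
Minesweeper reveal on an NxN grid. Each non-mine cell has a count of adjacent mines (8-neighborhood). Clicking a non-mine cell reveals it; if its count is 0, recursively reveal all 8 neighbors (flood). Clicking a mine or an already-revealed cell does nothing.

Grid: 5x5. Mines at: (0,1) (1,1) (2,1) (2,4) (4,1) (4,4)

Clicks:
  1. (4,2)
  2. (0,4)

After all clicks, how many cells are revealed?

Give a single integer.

Answer: 7

Derivation:
Click 1 (4,2) count=1: revealed 1 new [(4,2)] -> total=1
Click 2 (0,4) count=0: revealed 6 new [(0,2) (0,3) (0,4) (1,2) (1,3) (1,4)] -> total=7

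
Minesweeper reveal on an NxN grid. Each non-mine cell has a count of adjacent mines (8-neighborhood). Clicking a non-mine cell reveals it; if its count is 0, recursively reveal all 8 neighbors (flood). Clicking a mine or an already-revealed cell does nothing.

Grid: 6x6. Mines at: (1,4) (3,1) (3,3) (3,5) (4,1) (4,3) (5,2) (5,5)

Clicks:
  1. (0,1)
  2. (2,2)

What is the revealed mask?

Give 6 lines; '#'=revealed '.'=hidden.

Answer: ####..
####..
####..
......
......
......

Derivation:
Click 1 (0,1) count=0: revealed 12 new [(0,0) (0,1) (0,2) (0,3) (1,0) (1,1) (1,2) (1,3) (2,0) (2,1) (2,2) (2,3)] -> total=12
Click 2 (2,2) count=2: revealed 0 new [(none)] -> total=12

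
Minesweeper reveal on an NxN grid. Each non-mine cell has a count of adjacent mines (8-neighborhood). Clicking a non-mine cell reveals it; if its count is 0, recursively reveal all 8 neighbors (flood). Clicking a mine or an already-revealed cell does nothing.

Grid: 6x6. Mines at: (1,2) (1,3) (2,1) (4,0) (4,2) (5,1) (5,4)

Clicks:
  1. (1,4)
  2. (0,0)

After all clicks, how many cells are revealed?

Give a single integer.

Click 1 (1,4) count=1: revealed 1 new [(1,4)] -> total=1
Click 2 (0,0) count=0: revealed 4 new [(0,0) (0,1) (1,0) (1,1)] -> total=5

Answer: 5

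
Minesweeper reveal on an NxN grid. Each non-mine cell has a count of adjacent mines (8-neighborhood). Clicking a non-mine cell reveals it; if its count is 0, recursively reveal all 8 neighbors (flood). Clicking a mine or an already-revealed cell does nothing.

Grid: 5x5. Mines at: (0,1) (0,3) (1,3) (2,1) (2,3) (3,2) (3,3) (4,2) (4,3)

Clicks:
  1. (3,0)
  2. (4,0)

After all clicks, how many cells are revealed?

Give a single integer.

Click 1 (3,0) count=1: revealed 1 new [(3,0)] -> total=1
Click 2 (4,0) count=0: revealed 3 new [(3,1) (4,0) (4,1)] -> total=4

Answer: 4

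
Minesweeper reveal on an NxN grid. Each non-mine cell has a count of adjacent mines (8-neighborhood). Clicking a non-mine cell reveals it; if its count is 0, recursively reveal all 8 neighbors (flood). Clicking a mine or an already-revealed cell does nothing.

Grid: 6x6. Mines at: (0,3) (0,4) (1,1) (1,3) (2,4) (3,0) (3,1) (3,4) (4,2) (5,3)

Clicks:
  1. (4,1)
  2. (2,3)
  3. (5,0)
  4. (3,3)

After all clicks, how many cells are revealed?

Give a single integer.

Answer: 6

Derivation:
Click 1 (4,1) count=3: revealed 1 new [(4,1)] -> total=1
Click 2 (2,3) count=3: revealed 1 new [(2,3)] -> total=2
Click 3 (5,0) count=0: revealed 3 new [(4,0) (5,0) (5,1)] -> total=5
Click 4 (3,3) count=3: revealed 1 new [(3,3)] -> total=6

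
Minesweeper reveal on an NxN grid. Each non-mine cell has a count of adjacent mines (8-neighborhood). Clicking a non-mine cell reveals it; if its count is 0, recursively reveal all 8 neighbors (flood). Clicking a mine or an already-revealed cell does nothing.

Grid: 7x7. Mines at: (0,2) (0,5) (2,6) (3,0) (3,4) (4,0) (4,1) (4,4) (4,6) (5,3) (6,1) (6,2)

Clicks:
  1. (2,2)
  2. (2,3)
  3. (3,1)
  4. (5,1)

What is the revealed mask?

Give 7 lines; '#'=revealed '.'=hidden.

Answer: .......
.###...
.###...
.###...
.......
.#.....
.......

Derivation:
Click 1 (2,2) count=0: revealed 9 new [(1,1) (1,2) (1,3) (2,1) (2,2) (2,3) (3,1) (3,2) (3,3)] -> total=9
Click 2 (2,3) count=1: revealed 0 new [(none)] -> total=9
Click 3 (3,1) count=3: revealed 0 new [(none)] -> total=9
Click 4 (5,1) count=4: revealed 1 new [(5,1)] -> total=10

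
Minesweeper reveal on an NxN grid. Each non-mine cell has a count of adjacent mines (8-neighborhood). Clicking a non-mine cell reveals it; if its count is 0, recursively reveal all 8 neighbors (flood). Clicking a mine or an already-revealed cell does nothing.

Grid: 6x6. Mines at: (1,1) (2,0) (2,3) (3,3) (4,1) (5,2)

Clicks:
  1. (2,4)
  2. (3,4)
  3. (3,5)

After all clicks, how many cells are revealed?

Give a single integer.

Click 1 (2,4) count=2: revealed 1 new [(2,4)] -> total=1
Click 2 (3,4) count=2: revealed 1 new [(3,4)] -> total=2
Click 3 (3,5) count=0: revealed 16 new [(0,2) (0,3) (0,4) (0,5) (1,2) (1,3) (1,4) (1,5) (2,5) (3,5) (4,3) (4,4) (4,5) (5,3) (5,4) (5,5)] -> total=18

Answer: 18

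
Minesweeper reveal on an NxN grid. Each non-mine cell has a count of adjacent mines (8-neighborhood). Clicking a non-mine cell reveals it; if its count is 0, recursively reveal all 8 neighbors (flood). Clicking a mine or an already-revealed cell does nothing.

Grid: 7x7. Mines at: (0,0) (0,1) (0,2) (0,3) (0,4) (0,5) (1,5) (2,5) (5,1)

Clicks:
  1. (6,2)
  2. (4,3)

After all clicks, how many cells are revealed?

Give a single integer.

Click 1 (6,2) count=1: revealed 1 new [(6,2)] -> total=1
Click 2 (4,3) count=0: revealed 33 new [(1,0) (1,1) (1,2) (1,3) (1,4) (2,0) (2,1) (2,2) (2,3) (2,4) (3,0) (3,1) (3,2) (3,3) (3,4) (3,5) (3,6) (4,0) (4,1) (4,2) (4,3) (4,4) (4,5) (4,6) (5,2) (5,3) (5,4) (5,5) (5,6) (6,3) (6,4) (6,5) (6,6)] -> total=34

Answer: 34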